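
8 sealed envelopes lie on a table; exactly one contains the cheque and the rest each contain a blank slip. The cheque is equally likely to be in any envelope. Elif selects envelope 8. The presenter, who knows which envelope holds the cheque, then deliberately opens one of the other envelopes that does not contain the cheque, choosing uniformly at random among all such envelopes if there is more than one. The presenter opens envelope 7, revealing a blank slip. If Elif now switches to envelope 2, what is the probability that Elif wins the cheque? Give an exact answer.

7/48

Consider each possible location of the cheque in turn.
If it is in any of envelopes 1, 2, 3, 4, 5, and 6 (prior 1/8 each): the presenter has 6 equally likely choices, so probability 1/6; weight (1/8)·(1/6) = 1/48 each.
If it is in envelope 7 (prior 1/8): the presenter opened envelope 7, so this case is ruled out; weight (1/8)·0 = 0.
If it is in envelope 8 (prior 1/8): the presenter has 7 equally likely choices, so probability 1/7; weight (1/8)·(1/7) = 1/56.
The weights sum to 1/7.
So P(the cheque in envelope 2 | the presenter opened envelope 7) = (1/48) / (1/7) = 7/48.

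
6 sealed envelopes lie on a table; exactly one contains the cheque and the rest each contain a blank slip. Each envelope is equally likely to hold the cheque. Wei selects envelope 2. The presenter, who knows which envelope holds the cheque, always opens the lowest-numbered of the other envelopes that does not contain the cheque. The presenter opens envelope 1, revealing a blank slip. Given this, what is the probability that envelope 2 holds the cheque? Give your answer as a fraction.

1/5

Consider each possible location of the cheque in turn.
If it is in envelope 1 (prior 1/6): the presenter opened envelope 1, so this case is ruled out; weight (1/6)·0 = 0.
If it is in any of envelopes 2, 3, 4, 5, and 6 (prior 1/6 each): envelope 1 is the lowest-numbered option available, probability 1; weight (1/6)·1 = 1/6 each.
The weights sum to 5/6.
So P(the cheque in envelope 2 | the presenter opened envelope 1) = (1/6) / (5/6) = 1/5.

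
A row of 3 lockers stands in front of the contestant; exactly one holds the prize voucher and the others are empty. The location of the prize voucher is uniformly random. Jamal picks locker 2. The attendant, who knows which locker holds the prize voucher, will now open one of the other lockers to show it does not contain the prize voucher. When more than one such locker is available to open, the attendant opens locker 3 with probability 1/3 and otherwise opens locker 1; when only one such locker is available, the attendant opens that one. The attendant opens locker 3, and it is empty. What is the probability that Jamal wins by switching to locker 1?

Apply Bayes' rule, conditioning on where the prize voucher actually is.
If it is in locker 1 (prior 1/3): only locker 3 is available, probability 1; weight (1/3)·1 = 1/3.
If it is in locker 2 (prior 1/3): locker 3 is available, opened with probability 1/3; weight (1/3)·(1/3) = 1/9.
If it is in locker 3 (prior 1/3): the attendant opened locker 3, so this case is ruled out; weight (1/3)·0 = 0.
The weights sum to 4/9.
So P(the prize voucher in locker 1 | the attendant opened locker 3) = (1/3) / (4/9) = 3/4.

3/4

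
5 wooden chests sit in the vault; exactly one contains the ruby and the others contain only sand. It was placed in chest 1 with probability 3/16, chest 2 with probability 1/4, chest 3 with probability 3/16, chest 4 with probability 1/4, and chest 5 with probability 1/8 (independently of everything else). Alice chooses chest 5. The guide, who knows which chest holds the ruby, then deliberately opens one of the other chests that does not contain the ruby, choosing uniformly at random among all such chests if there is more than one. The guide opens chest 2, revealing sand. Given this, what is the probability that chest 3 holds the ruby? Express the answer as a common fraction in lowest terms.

6/23

Apply Bayes' rule, conditioning on where the ruby actually is.
If it is in either of chests 1 and 3 (prior 3/16 each): the guide has 3 equally likely choices, so probability 1/3; weight (3/16)·(1/3) = 1/16 each.
If it is in chest 2 (prior 1/4): the guide opened chest 2, so this case is ruled out; weight (1/4)·0 = 0.
If it is in chest 4 (prior 1/4): the guide has 3 equally likely choices, so probability 1/3; weight (1/4)·(1/3) = 1/12.
If it is in chest 5 (prior 1/8): the guide has 4 equally likely choices, so probability 1/4; weight (1/8)·(1/4) = 1/32.
The weights sum to 23/96.
So P(the ruby in chest 3 | the guide opened chest 2) = (1/16) / (23/96) = 6/23.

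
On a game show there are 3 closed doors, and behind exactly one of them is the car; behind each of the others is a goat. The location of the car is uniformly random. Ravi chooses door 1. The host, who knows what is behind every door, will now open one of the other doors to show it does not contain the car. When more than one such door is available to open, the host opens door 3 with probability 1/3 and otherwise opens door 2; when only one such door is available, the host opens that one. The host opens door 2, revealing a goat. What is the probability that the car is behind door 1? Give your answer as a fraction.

2/5

Apply Bayes' rule, conditioning on where the car actually is.
If it is behind door 1 (prior 1/3): door 3 is available but not opened, probability 2/3; weight (1/3)·(2/3) = 2/9.
If it is behind door 2 (prior 1/3): the host opened door 2, so this case is ruled out; weight (1/3)·0 = 0.
If it is behind door 3 (prior 1/3): only door 2 is available, probability 1; weight (1/3)·1 = 1/3.
The weights sum to 5/9.
So P(the car behind door 1 | the host opened door 2) = (2/9) / (5/9) = 2/5.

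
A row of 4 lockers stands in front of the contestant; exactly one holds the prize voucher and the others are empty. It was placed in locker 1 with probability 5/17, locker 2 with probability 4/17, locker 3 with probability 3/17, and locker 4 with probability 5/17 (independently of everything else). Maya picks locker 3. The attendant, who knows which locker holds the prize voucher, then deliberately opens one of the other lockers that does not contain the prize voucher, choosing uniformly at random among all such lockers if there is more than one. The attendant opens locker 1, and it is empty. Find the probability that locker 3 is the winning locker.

Consider each possible location of the prize voucher in turn.
If it is in locker 1 (prior 5/17): the attendant opened locker 1, so this case is ruled out; weight (5/17)·0 = 0.
If it is in locker 2 (prior 4/17): the attendant has 2 equally likely choices, so probability 1/2; weight (4/17)·(1/2) = 2/17.
If it is in locker 3 (prior 3/17): the attendant has 3 equally likely choices, so probability 1/3; weight (3/17)·(1/3) = 1/17.
If it is in locker 4 (prior 5/17): the attendant has 2 equally likely choices, so probability 1/2; weight (5/17)·(1/2) = 5/34.
The weights sum to 11/34.
So P(the prize voucher in locker 3 | the attendant opened locker 1) = (1/17) / (11/34) = 2/11.

2/11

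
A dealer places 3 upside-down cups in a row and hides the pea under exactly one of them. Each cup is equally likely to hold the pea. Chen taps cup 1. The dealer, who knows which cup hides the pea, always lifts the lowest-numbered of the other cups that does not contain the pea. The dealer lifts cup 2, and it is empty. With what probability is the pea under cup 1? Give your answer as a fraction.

Condition on the true location of the pea.
If it is under either of cups 1 and 3 (prior 1/3 each): cup 2 is the lowest-numbered option available, probability 1; weight (1/3)·1 = 1/3 each.
If it is under cup 2 (prior 1/3): the dealer opened cup 2, so this case is ruled out; weight (1/3)·0 = 0.
The weights sum to 2/3.
So P(the pea under cup 1 | the dealer opened cup 2) = (1/3) / (2/3) = 1/2.

1/2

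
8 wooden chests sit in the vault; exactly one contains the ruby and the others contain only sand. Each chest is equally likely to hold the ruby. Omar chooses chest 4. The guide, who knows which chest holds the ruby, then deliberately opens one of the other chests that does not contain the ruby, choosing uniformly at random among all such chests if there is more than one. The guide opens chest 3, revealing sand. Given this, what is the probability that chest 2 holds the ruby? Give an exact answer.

Consider each possible location of the ruby in turn.
If it is in any of chests 1, 2, 5, 6, 7, and 8 (prior 1/8 each): the guide has 6 equally likely choices, so probability 1/6; weight (1/8)·(1/6) = 1/48 each.
If it is in chest 3 (prior 1/8): the guide opened chest 3, so this case is ruled out; weight (1/8)·0 = 0.
If it is in chest 4 (prior 1/8): the guide has 7 equally likely choices, so probability 1/7; weight (1/8)·(1/7) = 1/56.
The weights sum to 1/7.
So P(the ruby in chest 2 | the guide opened chest 3) = (1/48) / (1/7) = 7/48.

7/48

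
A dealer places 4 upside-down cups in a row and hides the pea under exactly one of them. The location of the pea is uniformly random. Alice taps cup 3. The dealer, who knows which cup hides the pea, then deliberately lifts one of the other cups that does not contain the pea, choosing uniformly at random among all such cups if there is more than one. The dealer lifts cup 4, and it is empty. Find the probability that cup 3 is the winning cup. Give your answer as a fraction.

Consider each possible location of the pea in turn.
If it is under either of cups 1 and 2 (prior 1/4 each): the dealer has 2 equally likely choices, so probability 1/2; weight (1/4)·(1/2) = 1/8 each.
If it is under cup 3 (prior 1/4): the dealer has 3 equally likely choices, so probability 1/3; weight (1/4)·(1/3) = 1/12.
If it is under cup 4 (prior 1/4): the dealer opened cup 4, so this case is ruled out; weight (1/4)·0 = 0.
The weights sum to 1/3.
So P(the pea under cup 3 | the dealer opened cup 4) = (1/12) / (1/3) = 1/4.

1/4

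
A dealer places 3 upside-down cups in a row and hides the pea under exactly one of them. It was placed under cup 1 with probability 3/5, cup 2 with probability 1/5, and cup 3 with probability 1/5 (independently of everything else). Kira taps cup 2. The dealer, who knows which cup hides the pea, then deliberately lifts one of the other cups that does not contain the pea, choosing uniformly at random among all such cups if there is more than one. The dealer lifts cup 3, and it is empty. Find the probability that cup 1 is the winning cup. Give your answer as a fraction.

Condition on the true location of the pea.
If it is under cup 1 (prior 3/5): the dealer has no choice, probability 1; weight (3/5)·1 = 3/5.
If it is under cup 2 (prior 1/5): the dealer has 2 equally likely choices, so probability 1/2; weight (1/5)·(1/2) = 1/10.
If it is under cup 3 (prior 1/5): the dealer opened cup 3, so this case is ruled out; weight (1/5)·0 = 0.
The weights sum to 7/10.
So P(the pea under cup 1 | the dealer opened cup 3) = (3/5) / (7/10) = 6/7.

6/7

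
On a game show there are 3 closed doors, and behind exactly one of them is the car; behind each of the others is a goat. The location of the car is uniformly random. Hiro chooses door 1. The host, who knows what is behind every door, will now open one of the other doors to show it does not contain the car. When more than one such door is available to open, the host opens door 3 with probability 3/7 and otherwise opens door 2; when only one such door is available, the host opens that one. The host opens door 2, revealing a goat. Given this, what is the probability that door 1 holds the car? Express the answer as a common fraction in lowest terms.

4/11

Consider each possible location of the car in turn.
If it is behind door 1 (prior 1/3): door 3 is available but not opened, probability 4/7; weight (1/3)·(4/7) = 4/21.
If it is behind door 2 (prior 1/3): the host opened door 2, so this case is ruled out; weight (1/3)·0 = 0.
If it is behind door 3 (prior 1/3): only door 2 is available, probability 1; weight (1/3)·1 = 1/3.
The weights sum to 11/21.
So P(the car behind door 1 | the host opened door 2) = (4/21) / (11/21) = 4/11.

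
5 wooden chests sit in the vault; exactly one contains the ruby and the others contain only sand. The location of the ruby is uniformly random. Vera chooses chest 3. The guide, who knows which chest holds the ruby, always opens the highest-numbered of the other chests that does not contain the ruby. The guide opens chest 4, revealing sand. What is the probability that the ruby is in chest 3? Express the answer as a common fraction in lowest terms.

Condition on the true location of the ruby.
If it is in any of chests 1, 2, and 3 (prior 1/5 each): the guide would have opened chest 5 instead, probability 0; weight (1/5)·0 = 0 each.
If it is in chest 4 (prior 1/5): the guide opened chest 4, so this case is ruled out; weight (1/5)·0 = 0.
If it is in chest 5 (prior 1/5): chest 4 is the highest-numbered option available, probability 1; weight (1/5)·1 = 1/5.
The weights sum to 1/5.
So P(the ruby in chest 3 | the guide opened chest 4) = 0 / (1/5) = 0.

0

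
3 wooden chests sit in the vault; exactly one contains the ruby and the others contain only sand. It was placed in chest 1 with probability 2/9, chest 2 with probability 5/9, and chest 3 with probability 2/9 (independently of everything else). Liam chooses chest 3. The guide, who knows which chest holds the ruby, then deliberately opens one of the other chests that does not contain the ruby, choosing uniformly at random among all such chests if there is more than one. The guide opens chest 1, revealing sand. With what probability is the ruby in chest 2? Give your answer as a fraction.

Apply Bayes' rule, conditioning on where the ruby actually is.
If it is in chest 1 (prior 2/9): the guide opened chest 1, so this case is ruled out; weight (2/9)·0 = 0.
If it is in chest 2 (prior 5/9): the guide has no choice, probability 1; weight (5/9)·1 = 5/9.
If it is in chest 3 (prior 2/9): the guide has 2 equally likely choices, so probability 1/2; weight (2/9)·(1/2) = 1/9.
The weights sum to 2/3.
So P(the ruby in chest 2 | the guide opened chest 1) = (5/9) / (2/3) = 5/6.

5/6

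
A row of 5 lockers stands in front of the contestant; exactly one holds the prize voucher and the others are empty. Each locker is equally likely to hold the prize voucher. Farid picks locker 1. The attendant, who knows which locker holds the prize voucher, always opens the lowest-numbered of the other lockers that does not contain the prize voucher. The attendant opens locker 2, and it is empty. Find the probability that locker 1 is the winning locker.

Apply Bayes' rule, conditioning on where the prize voucher actually is.
If it is in any of lockers 1, 3, 4, and 5 (prior 1/5 each): locker 2 is the lowest-numbered option available, probability 1; weight (1/5)·1 = 1/5 each.
If it is in locker 2 (prior 1/5): the attendant opened locker 2, so this case is ruled out; weight (1/5)·0 = 0.
The weights sum to 4/5.
So P(the prize voucher in locker 1 | the attendant opened locker 2) = (1/5) / (4/5) = 1/4.

1/4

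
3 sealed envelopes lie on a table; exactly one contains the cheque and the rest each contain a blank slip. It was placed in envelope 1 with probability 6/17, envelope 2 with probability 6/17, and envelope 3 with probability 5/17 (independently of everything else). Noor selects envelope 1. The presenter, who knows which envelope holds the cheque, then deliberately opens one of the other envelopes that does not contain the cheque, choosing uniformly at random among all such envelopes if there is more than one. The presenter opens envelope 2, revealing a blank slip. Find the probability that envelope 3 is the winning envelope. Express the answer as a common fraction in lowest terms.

Apply Bayes' rule, conditioning on where the cheque actually is.
If it is in envelope 1 (prior 6/17): the presenter has 2 equally likely choices, so probability 1/2; weight (6/17)·(1/2) = 3/17.
If it is in envelope 2 (prior 6/17): the presenter opened envelope 2, so this case is ruled out; weight (6/17)·0 = 0.
If it is in envelope 3 (prior 5/17): the presenter has no choice, probability 1; weight (5/17)·1 = 5/17.
The weights sum to 8/17.
So P(the cheque in envelope 3 | the presenter opened envelope 2) = (5/17) / (8/17) = 5/8.

5/8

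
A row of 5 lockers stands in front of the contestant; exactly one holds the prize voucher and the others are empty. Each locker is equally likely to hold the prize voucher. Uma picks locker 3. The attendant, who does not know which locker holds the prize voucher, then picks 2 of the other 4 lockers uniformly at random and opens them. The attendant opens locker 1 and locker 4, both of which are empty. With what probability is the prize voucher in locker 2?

Condition on the true location of the prize voucher.
If it is in either of lockers 1 and 4 (prior 1/5 each): that locker was opened and seen not to hold the prize — ruled out; weight (1/5)·0 = 0 each.
If it is in any of lockers 2, 3, and 5 (prior 1/5 each): the attendant picks exactly this set with probability 1/6 regardless, and none is the prize; weight (1/5)·(1/6) = 1/30 each.
The weights sum to 1/10.
So P(the prize voucher in locker 2 | the attendant opened locker 1 and locker 4) = (1/30) / (1/10) = 1/3.

1/3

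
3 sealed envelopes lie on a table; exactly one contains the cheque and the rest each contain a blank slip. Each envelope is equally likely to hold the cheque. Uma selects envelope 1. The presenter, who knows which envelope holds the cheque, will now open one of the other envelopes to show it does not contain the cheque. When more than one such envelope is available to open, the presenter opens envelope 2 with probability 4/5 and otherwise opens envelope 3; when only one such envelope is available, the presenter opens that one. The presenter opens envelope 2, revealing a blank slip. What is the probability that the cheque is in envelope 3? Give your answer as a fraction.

5/9

Apply Bayes' rule, conditioning on where the cheque actually is.
If it is in envelope 1 (prior 1/3): envelope 2 is available, opened with probability 4/5; weight (1/3)·(4/5) = 4/15.
If it is in envelope 2 (prior 1/3): the presenter opened envelope 2, so this case is ruled out; weight (1/3)·0 = 0.
If it is in envelope 3 (prior 1/3): only envelope 2 is available, probability 1; weight (1/3)·1 = 1/3.
The weights sum to 3/5.
So P(the cheque in envelope 3 | the presenter opened envelope 2) = (1/3) / (3/5) = 5/9.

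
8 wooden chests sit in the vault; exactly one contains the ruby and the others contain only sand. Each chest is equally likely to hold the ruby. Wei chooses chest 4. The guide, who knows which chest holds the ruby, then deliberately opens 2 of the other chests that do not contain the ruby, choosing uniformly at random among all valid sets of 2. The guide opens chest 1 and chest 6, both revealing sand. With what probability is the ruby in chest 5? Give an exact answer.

7/40

Condition on the true location of the ruby.
If it is in either of chests 1 and 6 (prior 1/8 each): that chest was opened and seen not to hold the prize — ruled out; weight (1/8)·0 = 0 each.
If it is in any of chests 2, 3, 5, 7, and 8 (prior 1/8 each): the guide has 15 equally likely choices, so probability 1/15; weight (1/8)·(1/15) = 1/120 each.
If it is in chest 4 (prior 1/8): the guide has 21 equally likely choices, so probability 1/21; weight (1/8)·(1/21) = 1/168.
The weights sum to 1/21.
So P(the ruby in chest 5 | the guide opened chest 1 and chest 6) = (1/120) / (1/21) = 7/40.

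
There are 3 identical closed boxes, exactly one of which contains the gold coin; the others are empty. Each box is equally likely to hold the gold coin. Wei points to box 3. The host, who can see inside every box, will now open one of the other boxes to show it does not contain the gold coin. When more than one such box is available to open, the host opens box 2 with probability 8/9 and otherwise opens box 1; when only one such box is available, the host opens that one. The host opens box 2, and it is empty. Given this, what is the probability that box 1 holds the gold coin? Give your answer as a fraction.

Condition on the true location of the gold coin.
If it is in box 1 (prior 1/3): only box 2 is available, probability 1; weight (1/3)·1 = 1/3.
If it is in box 2 (prior 1/3): the host opened box 2, so this case is ruled out; weight (1/3)·0 = 0.
If it is in box 3 (prior 1/3): box 2 is available, opened with probability 8/9; weight (1/3)·(8/9) = 8/27.
The weights sum to 17/27.
So P(the gold coin in box 1 | the host opened box 2) = (1/3) / (17/27) = 9/17.

9/17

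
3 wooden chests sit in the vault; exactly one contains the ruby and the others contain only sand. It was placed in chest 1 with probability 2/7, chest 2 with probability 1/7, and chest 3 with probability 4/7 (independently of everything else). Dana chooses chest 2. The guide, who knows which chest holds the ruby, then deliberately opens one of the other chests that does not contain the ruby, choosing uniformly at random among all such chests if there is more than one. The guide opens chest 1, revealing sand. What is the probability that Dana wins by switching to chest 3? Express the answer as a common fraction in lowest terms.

8/9

Condition on the true location of the ruby.
If it is in chest 1 (prior 2/7): the guide opened chest 1, so this case is ruled out; weight (2/7)·0 = 0.
If it is in chest 2 (prior 1/7): the guide has 2 equally likely choices, so probability 1/2; weight (1/7)·(1/2) = 1/14.
If it is in chest 3 (prior 4/7): the guide has no choice, probability 1; weight (4/7)·1 = 4/7.
The weights sum to 9/14.
So P(the ruby in chest 3 | the guide opened chest 1) = (4/7) / (9/14) = 8/9.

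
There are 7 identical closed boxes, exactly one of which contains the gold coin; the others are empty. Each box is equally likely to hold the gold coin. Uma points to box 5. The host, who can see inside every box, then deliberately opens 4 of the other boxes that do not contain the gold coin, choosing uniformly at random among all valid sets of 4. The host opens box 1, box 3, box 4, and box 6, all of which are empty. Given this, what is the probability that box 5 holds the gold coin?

Condition on the true location of the gold coin.
If it is in any of boxes 1, 3, 4, and 6 (prior 1/7 each): that box was opened and seen not to hold the prize — ruled out; weight (1/7)·0 = 0 each.
If it is in either of boxes 2 and 7 (prior 1/7 each): the host has 5 equally likely choices, so probability 1/5; weight (1/7)·(1/5) = 1/35 each.
If it is in box 5 (prior 1/7): the host has 15 equally likely choices, so probability 1/15; weight (1/7)·(1/15) = 1/105.
The weights sum to 1/15.
So P(the gold coin in box 5 | the host opened box 1, box 3, box 4, and box 6) = (1/105) / (1/15) = 1/7.

1/7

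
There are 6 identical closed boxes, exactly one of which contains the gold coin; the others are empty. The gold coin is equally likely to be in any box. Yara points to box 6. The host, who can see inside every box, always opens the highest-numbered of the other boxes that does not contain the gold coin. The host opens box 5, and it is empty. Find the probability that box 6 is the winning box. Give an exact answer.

1/5

Apply Bayes' rule, conditioning on where the gold coin actually is.
If it is in any of boxes 1, 2, 3, 4, and 6 (prior 1/6 each): box 5 is the highest-numbered option available, probability 1; weight (1/6)·1 = 1/6 each.
If it is in box 5 (prior 1/6): the host opened box 5, so this case is ruled out; weight (1/6)·0 = 0.
The weights sum to 5/6.
So P(the gold coin in box 6 | the host opened box 5) = (1/6) / (5/6) = 1/5.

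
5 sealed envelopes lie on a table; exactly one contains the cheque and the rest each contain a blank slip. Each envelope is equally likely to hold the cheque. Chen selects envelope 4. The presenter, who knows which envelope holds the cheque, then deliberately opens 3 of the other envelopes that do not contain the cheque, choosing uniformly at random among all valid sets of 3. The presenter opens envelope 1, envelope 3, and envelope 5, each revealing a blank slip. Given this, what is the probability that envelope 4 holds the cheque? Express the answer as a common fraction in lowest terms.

1/5

Condition on the true location of the cheque.
If it is in any of envelopes 1, 3, and 5 (prior 1/5 each): that envelope was opened and seen not to hold the prize — ruled out; weight (1/5)·0 = 0 each.
If it is in envelope 2 (prior 1/5): the presenter has no choice, probability 1; weight (1/5)·1 = 1/5.
If it is in envelope 4 (prior 1/5): the presenter has 4 equally likely choices, so probability 1/4; weight (1/5)·(1/4) = 1/20.
The weights sum to 1/4.
So P(the cheque in envelope 4 | the presenter opened envelope 1, envelope 3, and envelope 5) = (1/20) / (1/4) = 1/5.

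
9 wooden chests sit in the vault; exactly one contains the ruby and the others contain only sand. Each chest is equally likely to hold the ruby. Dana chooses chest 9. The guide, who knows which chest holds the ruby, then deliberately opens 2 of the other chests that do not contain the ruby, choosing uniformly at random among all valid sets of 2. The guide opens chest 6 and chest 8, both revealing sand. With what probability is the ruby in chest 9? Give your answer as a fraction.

1/9

Consider each possible location of the ruby in turn.
If it is in any of chests 1, 2, 3, 4, 5, and 7 (prior 1/9 each): the guide has 21 equally likely choices, so probability 1/21; weight (1/9)·(1/21) = 1/189 each.
If it is in either of chests 6 and 8 (prior 1/9 each): that chest was opened and seen not to hold the prize — ruled out; weight (1/9)·0 = 0 each.
If it is in chest 9 (prior 1/9): the guide has 28 equally likely choices, so probability 1/28; weight (1/9)·(1/28) = 1/252.
The weights sum to 1/28.
So P(the ruby in chest 9 | the guide opened chest 6 and chest 8) = (1/252) / (1/28) = 1/9.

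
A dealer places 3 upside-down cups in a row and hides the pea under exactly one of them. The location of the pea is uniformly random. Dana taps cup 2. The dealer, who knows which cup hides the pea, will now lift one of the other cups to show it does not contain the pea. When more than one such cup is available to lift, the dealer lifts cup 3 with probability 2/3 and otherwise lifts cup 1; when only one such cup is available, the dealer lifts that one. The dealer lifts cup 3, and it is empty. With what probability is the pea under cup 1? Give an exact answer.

3/5

Apply Bayes' rule, conditioning on where the pea actually is.
If it is under cup 1 (prior 1/3): only cup 3 is available, probability 1; weight (1/3)·1 = 1/3.
If it is under cup 2 (prior 1/3): cup 3 is available, opened with probability 2/3; weight (1/3)·(2/3) = 2/9.
If it is under cup 3 (prior 1/3): the dealer opened cup 3, so this case is ruled out; weight (1/3)·0 = 0.
The weights sum to 5/9.
So P(the pea under cup 1 | the dealer opened cup 3) = (1/3) / (5/9) = 3/5.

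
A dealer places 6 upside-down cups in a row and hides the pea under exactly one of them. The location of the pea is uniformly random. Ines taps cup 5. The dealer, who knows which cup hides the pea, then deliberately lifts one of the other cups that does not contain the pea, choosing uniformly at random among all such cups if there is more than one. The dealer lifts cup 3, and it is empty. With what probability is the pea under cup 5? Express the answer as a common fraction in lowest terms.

Condition on the true location of the pea.
If it is under any of cups 1, 2, 4, and 6 (prior 1/6 each): the dealer has 4 equally likely choices, so probability 1/4; weight (1/6)·(1/4) = 1/24 each.
If it is under cup 3 (prior 1/6): the dealer opened cup 3, so this case is ruled out; weight (1/6)·0 = 0.
If it is under cup 5 (prior 1/6): the dealer has 5 equally likely choices, so probability 1/5; weight (1/6)·(1/5) = 1/30.
The weights sum to 1/5.
So P(the pea under cup 5 | the dealer opened cup 3) = (1/30) / (1/5) = 1/6.

1/6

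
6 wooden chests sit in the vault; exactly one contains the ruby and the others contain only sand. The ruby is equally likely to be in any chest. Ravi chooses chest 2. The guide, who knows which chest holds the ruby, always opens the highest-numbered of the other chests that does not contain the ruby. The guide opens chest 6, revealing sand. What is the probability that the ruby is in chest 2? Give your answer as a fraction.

Apply Bayes' rule, conditioning on where the ruby actually is.
If it is in any of chests 1, 2, 3, 4, and 5 (prior 1/6 each): chest 6 is the highest-numbered option available, probability 1; weight (1/6)·1 = 1/6 each.
If it is in chest 6 (prior 1/6): the guide opened chest 6, so this case is ruled out; weight (1/6)·0 = 0.
The weights sum to 5/6.
So P(the ruby in chest 2 | the guide opened chest 6) = (1/6) / (5/6) = 1/5.

1/5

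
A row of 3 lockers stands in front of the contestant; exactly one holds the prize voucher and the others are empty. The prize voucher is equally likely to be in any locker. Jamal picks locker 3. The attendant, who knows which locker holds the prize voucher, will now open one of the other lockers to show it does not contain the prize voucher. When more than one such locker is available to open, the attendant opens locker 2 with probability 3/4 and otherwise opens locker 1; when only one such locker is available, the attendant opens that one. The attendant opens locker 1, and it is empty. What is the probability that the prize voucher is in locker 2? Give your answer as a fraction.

4/5

Consider each possible location of the prize voucher in turn.
If it is in locker 1 (prior 1/3): the attendant opened locker 1, so this case is ruled out; weight (1/3)·0 = 0.
If it is in locker 2 (prior 1/3): only locker 1 is available, probability 1; weight (1/3)·1 = 1/3.
If it is in locker 3 (prior 1/3): locker 2 is available but not opened, probability 1/4; weight (1/3)·(1/4) = 1/12.
The weights sum to 5/12.
So P(the prize voucher in locker 2 | the attendant opened locker 1) = (1/3) / (5/12) = 4/5.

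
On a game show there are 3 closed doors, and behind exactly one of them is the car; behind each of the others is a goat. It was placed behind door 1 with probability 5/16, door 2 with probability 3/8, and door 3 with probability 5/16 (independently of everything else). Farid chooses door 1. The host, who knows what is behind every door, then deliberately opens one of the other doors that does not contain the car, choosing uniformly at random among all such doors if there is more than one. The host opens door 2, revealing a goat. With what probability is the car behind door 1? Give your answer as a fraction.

Consider each possible location of the car in turn.
If it is behind door 1 (prior 5/16): the host has 2 equally likely choices, so probability 1/2; weight (5/16)·(1/2) = 5/32.
If it is behind door 2 (prior 3/8): the host opened door 2, so this case is ruled out; weight (3/8)·0 = 0.
If it is behind door 3 (prior 5/16): the host has no choice, probability 1; weight (5/16)·1 = 5/16.
The weights sum to 15/32.
So P(the car behind door 1 | the host opened door 2) = (5/32) / (15/32) = 1/3.

1/3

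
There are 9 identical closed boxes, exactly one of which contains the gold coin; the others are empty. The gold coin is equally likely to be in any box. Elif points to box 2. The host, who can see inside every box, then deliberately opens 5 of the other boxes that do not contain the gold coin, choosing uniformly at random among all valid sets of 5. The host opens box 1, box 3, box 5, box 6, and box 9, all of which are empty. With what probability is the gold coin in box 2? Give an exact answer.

Condition on the true location of the gold coin.
If it is in any of boxes 1, 3, 5, 6, and 9 (prior 1/9 each): that box was opened and seen not to hold the prize — ruled out; weight (1/9)·0 = 0 each.
If it is in box 2 (prior 1/9): the host has 56 equally likely choices, so probability 1/56; weight (1/9)·(1/56) = 1/504.
If it is in any of boxes 4, 7, and 8 (prior 1/9 each): the host has 21 equally likely choices, so probability 1/21; weight (1/9)·(1/21) = 1/189 each.
The weights sum to 1/56.
So P(the gold coin in box 2 | the host opened box 1, box 3, box 5, box 6, and box 9) = (1/504) / (1/56) = 1/9.

1/9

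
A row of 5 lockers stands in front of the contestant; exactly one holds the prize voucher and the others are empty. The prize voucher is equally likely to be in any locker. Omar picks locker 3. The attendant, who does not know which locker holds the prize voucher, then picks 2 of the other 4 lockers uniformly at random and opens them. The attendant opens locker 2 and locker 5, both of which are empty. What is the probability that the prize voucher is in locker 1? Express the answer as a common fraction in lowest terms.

1/3

Apply Bayes' rule, conditioning on where the prize voucher actually is.
If it is in any of lockers 1, 3, and 4 (prior 1/5 each): the attendant picks exactly this set with probability 1/6 regardless, and none is the prize; weight (1/5)·(1/6) = 1/30 each.
If it is in either of lockers 2 and 5 (prior 1/5 each): that locker was opened and seen not to hold the prize — ruled out; weight (1/5)·0 = 0 each.
The weights sum to 1/10.
So P(the prize voucher in locker 1 | the attendant opened locker 2 and locker 5) = (1/30) / (1/10) = 1/3.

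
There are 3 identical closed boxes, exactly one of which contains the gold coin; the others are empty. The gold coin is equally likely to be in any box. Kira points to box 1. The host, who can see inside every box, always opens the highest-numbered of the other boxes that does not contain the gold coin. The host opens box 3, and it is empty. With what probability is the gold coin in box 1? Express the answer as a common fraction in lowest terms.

1/2

Consider each possible location of the gold coin in turn.
If it is in either of boxes 1 and 2 (prior 1/3 each): box 3 is the highest-numbered option available, probability 1; weight (1/3)·1 = 1/3 each.
If it is in box 3 (prior 1/3): the host opened box 3, so this case is ruled out; weight (1/3)·0 = 0.
The weights sum to 2/3.
So P(the gold coin in box 1 | the host opened box 3) = (1/3) / (2/3) = 1/2.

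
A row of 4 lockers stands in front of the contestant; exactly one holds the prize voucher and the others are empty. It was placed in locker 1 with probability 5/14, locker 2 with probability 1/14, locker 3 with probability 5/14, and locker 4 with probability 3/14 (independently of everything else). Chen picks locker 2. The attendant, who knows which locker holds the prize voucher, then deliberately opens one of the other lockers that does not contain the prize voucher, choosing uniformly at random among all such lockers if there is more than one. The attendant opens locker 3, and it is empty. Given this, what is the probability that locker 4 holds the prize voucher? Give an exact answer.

9/26

Consider each possible location of the prize voucher in turn.
If it is in locker 1 (prior 5/14): the attendant has 2 equally likely choices, so probability 1/2; weight (5/14)·(1/2) = 5/28.
If it is in locker 2 (prior 1/14): the attendant has 3 equally likely choices, so probability 1/3; weight (1/14)·(1/3) = 1/42.
If it is in locker 3 (prior 5/14): the attendant opened locker 3, so this case is ruled out; weight (5/14)·0 = 0.
If it is in locker 4 (prior 3/14): the attendant has 2 equally likely choices, so probability 1/2; weight (3/14)·(1/2) = 3/28.
The weights sum to 13/42.
So P(the prize voucher in locker 4 | the attendant opened locker 3) = (3/28) / (13/42) = 9/26.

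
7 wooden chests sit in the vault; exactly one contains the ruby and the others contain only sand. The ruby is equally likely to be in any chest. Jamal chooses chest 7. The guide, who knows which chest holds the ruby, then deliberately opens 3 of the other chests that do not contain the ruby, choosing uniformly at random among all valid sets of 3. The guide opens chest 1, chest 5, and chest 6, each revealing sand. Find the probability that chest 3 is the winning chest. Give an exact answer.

Consider each possible location of the ruby in turn.
If it is in any of chests 1, 5, and 6 (prior 1/7 each): that chest was opened and seen not to hold the prize — ruled out; weight (1/7)·0 = 0 each.
If it is in any of chests 2, 3, and 4 (prior 1/7 each): the guide has 10 equally likely choices, so probability 1/10; weight (1/7)·(1/10) = 1/70 each.
If it is in chest 7 (prior 1/7): the guide has 20 equally likely choices, so probability 1/20; weight (1/7)·(1/20) = 1/140.
The weights sum to 1/20.
So P(the ruby in chest 3 | the guide opened chest 1, chest 5, and chest 6) = (1/70) / (1/20) = 2/7.

2/7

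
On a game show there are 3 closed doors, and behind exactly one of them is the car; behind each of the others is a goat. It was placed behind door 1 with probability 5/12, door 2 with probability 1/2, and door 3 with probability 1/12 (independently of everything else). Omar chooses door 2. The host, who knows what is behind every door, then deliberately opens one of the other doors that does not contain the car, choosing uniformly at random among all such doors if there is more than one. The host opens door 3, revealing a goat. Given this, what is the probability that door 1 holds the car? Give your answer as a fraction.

5/8

Consider each possible location of the car in turn.
If it is behind door 1 (prior 5/12): the host has no choice, probability 1; weight (5/12)·1 = 5/12.
If it is behind door 2 (prior 1/2): the host has 2 equally likely choices, so probability 1/2; weight (1/2)·(1/2) = 1/4.
If it is behind door 3 (prior 1/12): the host opened door 3, so this case is ruled out; weight (1/12)·0 = 0.
The weights sum to 2/3.
So P(the car behind door 1 | the host opened door 3) = (5/12) / (2/3) = 5/8.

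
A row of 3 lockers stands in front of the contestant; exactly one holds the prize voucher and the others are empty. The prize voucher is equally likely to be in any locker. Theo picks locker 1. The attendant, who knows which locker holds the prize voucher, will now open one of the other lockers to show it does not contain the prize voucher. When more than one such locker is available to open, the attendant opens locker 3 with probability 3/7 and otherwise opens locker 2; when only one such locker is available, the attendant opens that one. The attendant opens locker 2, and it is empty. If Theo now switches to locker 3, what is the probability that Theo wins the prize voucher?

Condition on the true location of the prize voucher.
If it is in locker 1 (prior 1/3): locker 3 is available but not opened, probability 4/7; weight (1/3)·(4/7) = 4/21.
If it is in locker 2 (prior 1/3): the attendant opened locker 2, so this case is ruled out; weight (1/3)·0 = 0.
If it is in locker 3 (prior 1/3): only locker 2 is available, probability 1; weight (1/3)·1 = 1/3.
The weights sum to 11/21.
So P(the prize voucher in locker 3 | the attendant opened locker 2) = (1/3) / (11/21) = 7/11.

7/11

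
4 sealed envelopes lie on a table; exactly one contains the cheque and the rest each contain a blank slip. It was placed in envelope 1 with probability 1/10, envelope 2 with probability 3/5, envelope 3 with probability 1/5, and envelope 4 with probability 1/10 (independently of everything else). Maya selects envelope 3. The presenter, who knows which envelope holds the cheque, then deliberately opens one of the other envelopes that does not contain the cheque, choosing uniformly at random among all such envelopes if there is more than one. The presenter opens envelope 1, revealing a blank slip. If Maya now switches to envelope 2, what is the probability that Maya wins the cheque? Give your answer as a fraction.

Apply Bayes' rule, conditioning on where the cheque actually is.
If it is in envelope 1 (prior 1/10): the presenter opened envelope 1, so this case is ruled out; weight (1/10)·0 = 0.
If it is in envelope 2 (prior 3/5): the presenter has 2 equally likely choices, so probability 1/2; weight (3/5)·(1/2) = 3/10.
If it is in envelope 3 (prior 1/5): the presenter has 3 equally likely choices, so probability 1/3; weight (1/5)·(1/3) = 1/15.
If it is in envelope 4 (prior 1/10): the presenter has 2 equally likely choices, so probability 1/2; weight (1/10)·(1/2) = 1/20.
The weights sum to 5/12.
So P(the cheque in envelope 2 | the presenter opened envelope 1) = (3/10) / (5/12) = 18/25.

18/25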